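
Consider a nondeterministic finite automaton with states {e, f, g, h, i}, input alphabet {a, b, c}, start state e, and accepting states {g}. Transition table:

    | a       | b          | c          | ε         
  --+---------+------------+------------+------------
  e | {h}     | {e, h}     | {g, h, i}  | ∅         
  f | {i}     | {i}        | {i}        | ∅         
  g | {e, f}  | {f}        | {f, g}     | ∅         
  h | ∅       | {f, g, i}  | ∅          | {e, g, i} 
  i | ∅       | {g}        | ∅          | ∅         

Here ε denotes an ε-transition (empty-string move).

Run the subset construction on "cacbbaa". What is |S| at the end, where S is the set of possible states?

5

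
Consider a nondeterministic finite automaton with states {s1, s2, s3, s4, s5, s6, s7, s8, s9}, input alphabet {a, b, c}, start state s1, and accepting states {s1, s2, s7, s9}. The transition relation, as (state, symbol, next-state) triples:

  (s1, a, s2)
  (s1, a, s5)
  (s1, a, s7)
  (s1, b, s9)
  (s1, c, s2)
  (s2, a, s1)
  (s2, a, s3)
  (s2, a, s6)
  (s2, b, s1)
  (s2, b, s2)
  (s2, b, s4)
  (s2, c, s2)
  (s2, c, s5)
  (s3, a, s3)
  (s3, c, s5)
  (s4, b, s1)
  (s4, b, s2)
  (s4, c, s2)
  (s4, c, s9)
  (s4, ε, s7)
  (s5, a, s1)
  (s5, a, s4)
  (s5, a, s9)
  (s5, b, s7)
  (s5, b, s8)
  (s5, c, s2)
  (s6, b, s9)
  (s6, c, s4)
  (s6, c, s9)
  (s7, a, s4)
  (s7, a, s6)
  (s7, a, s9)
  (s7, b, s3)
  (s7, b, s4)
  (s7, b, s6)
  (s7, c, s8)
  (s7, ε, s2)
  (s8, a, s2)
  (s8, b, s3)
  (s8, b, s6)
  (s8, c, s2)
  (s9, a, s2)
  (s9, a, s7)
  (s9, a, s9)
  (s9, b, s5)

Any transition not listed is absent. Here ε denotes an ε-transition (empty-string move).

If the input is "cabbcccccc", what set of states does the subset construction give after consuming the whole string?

Start in {s1}.
Read 'c': {s1} → {s2}.
Read 'a': {s2} → {s1, s3, s6}.
Read 'b': {s1, s3, s6} → {s9}.
Read 'b': {s9} → {s5}.
Read 'c': {s5} → {s2}.
Read 'c': {s2} → {s2, s5}.
Read 'c': {s2, s5} → {s2, s5}.
Read 'c': {s2, s5} → {s2, s5}.
Read 'c': {s2, s5} → {s2, s5}.
Read 'c': {s2, s5} → {s2, s5}.

{s2, s5}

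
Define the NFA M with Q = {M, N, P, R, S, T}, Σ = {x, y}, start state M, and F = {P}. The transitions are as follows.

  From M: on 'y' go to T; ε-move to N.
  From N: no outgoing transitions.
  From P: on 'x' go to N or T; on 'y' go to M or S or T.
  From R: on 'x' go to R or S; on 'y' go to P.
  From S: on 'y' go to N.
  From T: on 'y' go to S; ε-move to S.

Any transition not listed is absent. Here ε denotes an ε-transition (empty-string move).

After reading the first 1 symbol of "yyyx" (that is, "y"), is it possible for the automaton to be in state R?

Start: ε-closure({M}) = {M, N}.
Read 'y': {M, N} → {S, T}.
State R is not in {S, T}.

No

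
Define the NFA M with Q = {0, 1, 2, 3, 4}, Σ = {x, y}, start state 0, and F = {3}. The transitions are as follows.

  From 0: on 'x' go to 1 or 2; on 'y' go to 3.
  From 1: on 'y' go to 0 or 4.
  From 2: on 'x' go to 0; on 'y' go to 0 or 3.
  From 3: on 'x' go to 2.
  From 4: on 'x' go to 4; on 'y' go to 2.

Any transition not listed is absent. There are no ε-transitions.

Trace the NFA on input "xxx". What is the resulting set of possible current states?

{1, 2}

Start in {0}.
Read 'x': 0→{1, 2}; now {1, 2}.
Read 'x': 1→∅, 2→{0}; now {0}.
Read 'x': 0→{1, 2}; now {1, 2}.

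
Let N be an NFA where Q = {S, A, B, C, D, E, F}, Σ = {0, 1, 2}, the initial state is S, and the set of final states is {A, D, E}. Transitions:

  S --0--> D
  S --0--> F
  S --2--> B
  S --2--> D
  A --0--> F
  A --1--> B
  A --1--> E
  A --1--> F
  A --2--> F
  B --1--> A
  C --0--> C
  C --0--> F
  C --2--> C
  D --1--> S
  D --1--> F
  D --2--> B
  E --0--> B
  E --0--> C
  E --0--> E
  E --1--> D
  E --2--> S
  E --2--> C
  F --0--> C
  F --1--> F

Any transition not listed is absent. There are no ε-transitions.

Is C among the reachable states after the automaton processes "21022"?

Start in {S}.
Read '2': {S} → {B, D}.
Read '1': {B, D} → {S, A, F}.
Read '0': {S, A, F} → {C, D, F}.
Read '2': {C, D, F} → {B, C}.
Read '2': {B, C} → {C}.
State C is in {C}.

Yes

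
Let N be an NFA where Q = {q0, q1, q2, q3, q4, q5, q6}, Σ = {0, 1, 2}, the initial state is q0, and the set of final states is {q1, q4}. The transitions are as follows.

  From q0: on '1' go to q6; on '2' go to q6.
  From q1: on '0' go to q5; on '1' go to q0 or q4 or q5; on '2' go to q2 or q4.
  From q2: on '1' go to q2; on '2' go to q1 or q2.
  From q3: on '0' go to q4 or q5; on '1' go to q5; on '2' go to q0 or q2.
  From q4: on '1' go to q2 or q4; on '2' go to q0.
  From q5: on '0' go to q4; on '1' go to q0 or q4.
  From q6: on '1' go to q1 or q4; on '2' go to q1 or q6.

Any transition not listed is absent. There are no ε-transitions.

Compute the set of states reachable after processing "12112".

{q0, q1, q2, q6}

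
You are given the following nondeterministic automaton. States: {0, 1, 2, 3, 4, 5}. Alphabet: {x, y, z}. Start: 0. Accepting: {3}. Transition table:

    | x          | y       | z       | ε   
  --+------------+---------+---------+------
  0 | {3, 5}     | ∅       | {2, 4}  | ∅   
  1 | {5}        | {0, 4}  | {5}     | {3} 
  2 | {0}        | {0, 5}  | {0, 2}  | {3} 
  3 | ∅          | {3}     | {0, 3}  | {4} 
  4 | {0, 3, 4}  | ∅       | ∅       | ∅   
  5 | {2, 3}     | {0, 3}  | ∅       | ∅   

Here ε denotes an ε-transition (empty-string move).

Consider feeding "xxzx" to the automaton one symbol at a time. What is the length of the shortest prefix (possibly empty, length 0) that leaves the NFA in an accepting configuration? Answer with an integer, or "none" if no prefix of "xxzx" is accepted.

Start in {0}.
Read 'x': {0} → {3, 4, 5}.
None of the earlier sets intersect F, but {3, 4, 5} does.

1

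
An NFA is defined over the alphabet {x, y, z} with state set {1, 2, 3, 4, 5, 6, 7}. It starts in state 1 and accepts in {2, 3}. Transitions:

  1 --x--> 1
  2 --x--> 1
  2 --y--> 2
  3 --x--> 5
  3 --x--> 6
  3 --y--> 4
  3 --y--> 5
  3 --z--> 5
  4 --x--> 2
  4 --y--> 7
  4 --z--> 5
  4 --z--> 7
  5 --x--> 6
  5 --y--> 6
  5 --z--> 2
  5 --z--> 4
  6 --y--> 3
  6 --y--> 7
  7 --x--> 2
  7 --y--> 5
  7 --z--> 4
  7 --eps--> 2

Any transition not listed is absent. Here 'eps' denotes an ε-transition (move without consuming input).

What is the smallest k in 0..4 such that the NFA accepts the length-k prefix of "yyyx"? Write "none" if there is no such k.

none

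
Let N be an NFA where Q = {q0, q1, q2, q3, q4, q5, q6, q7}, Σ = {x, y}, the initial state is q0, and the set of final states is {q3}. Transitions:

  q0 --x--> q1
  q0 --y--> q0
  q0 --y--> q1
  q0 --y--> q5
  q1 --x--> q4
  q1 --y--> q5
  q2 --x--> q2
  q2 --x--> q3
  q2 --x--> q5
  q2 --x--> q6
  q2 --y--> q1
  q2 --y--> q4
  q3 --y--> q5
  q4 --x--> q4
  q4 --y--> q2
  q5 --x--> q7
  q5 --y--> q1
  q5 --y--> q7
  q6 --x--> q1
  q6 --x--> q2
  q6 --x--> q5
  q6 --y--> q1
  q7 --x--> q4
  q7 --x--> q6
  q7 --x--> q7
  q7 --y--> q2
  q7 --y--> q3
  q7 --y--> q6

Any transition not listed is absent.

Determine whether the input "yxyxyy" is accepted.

Yes

Start in {q0}.
Read 'y': {q0} → {q0, q1, q5}.
Read 'x': {q0, q1, q5} → {q1, q4, q7}.
Read 'y': {q1, q4, q7} → {q2, q3, q5, q6}.
Read 'x': {q2, q3, q5, q6} → {q1, q2, q3, q5, q6, q7}.
Read 'y': {q1, q2, q3, q5, q6, q7} → {q1, q2, q3, q4, q5, q6, q7}.
Read 'y': {q1, q2, q3, q4, q5, q6, q7} → {q1, q2, q3, q4, q5, q6, q7}.
The final set {q1, q2, q3, q4, q5, q6, q7} contains the accepting state q3.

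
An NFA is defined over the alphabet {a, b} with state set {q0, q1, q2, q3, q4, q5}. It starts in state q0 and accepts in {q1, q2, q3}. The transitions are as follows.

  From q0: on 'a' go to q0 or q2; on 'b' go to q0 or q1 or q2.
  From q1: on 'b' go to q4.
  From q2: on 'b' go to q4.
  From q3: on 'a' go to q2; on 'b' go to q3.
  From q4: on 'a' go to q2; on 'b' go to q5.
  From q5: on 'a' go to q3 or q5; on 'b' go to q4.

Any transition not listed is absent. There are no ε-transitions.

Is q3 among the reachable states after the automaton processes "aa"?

Start in {q0}.
Read 'a': q0→{q0, q2}; now {q0, q2}.
Read 'a': q0→{q0, q2}, q2→∅; now {q0, q2}.
State q3 is not in {q0, q2}.

No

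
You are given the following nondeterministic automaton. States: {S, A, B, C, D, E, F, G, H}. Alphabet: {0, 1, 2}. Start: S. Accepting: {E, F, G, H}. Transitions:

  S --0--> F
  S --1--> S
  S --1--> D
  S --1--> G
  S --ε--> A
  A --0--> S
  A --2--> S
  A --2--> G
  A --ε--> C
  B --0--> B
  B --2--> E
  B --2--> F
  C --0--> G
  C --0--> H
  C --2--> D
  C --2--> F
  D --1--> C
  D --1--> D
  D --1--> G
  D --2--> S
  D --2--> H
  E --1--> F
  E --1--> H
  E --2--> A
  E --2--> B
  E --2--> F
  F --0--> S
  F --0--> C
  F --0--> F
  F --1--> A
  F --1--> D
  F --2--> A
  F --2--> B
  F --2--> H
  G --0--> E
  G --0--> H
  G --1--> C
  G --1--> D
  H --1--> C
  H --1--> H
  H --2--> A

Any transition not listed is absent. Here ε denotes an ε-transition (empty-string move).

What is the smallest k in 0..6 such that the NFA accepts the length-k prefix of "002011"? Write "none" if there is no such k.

1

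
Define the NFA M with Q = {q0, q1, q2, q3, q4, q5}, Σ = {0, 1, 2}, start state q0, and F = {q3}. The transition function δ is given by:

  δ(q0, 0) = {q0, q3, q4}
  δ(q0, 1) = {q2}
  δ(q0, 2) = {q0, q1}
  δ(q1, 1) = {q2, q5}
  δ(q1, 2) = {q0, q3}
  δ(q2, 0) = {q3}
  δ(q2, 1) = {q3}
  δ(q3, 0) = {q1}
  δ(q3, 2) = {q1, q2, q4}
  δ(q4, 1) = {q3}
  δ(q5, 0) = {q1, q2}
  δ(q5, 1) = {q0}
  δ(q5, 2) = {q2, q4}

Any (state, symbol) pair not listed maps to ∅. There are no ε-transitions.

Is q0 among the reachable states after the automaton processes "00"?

Yes

Start in {q0}.
Read '0': {q0} → {q0, q3, q4}.
Read '0': {q0, q3, q4} → {q0, q1, q3, q4}.
State q0 is in {q0, q1, q3, q4}.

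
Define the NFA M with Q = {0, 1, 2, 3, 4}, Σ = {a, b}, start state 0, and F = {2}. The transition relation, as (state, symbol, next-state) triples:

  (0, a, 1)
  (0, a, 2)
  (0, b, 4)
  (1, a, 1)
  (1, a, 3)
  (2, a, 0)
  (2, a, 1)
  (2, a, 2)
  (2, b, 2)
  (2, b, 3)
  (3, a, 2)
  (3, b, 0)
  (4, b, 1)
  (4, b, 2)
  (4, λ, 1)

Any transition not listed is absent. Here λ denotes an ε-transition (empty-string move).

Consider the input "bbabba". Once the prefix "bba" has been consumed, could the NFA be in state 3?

Start in {0}.
Read 'b': {0} → {1, 4}.
Read 'b': {1, 4} → {1, 2}.
Read 'a': {1, 2} → {0, 1, 2, 3}.
State 3 is in {0, 1, 2, 3}.

Yes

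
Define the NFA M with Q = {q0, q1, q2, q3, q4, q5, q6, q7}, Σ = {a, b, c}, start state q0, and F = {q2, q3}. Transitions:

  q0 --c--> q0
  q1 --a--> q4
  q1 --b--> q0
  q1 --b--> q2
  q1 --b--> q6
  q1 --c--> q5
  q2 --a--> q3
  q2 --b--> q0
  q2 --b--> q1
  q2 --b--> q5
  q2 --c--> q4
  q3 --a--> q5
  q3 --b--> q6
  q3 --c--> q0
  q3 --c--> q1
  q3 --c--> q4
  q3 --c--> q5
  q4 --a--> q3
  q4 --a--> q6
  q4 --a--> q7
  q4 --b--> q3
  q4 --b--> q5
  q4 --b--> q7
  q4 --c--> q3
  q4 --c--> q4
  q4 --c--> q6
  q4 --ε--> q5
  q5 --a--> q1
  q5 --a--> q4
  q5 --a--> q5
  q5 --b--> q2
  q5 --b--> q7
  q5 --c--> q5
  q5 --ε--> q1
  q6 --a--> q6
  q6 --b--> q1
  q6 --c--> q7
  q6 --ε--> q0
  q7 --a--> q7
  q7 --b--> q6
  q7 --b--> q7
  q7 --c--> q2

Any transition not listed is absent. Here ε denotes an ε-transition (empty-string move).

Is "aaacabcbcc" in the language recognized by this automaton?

Start in {q0}.
Read 'a': {q0} → ∅.
The set is empty and remains empty for the remaining 9 symbols.
The final set ∅ contains no accepting state.

No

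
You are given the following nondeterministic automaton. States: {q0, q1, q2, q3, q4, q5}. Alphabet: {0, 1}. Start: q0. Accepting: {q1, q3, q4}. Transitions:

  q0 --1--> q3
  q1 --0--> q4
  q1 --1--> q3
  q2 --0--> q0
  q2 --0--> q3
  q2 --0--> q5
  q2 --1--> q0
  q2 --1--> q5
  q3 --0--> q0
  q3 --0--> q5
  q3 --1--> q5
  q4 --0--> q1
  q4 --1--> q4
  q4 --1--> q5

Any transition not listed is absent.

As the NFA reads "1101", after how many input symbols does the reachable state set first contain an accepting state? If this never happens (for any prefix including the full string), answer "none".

Start in {q0}.
Read '1': q0→{q3}; now {q3}.
None of the earlier sets intersect F, but {q3} does.

1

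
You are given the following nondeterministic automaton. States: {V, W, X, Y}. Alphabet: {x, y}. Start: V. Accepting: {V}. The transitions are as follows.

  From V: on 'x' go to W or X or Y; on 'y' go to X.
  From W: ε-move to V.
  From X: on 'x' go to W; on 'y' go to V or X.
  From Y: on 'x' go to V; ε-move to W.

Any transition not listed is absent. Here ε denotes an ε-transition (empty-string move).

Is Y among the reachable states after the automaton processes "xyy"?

Start in {V}.
Read 'x': {V} → {V, W, X, Y}.
Read 'y': {V, W, X, Y} → {V, X}.
Read 'y': {V, X} → {V, X}.
State Y is not in {V, X}.

No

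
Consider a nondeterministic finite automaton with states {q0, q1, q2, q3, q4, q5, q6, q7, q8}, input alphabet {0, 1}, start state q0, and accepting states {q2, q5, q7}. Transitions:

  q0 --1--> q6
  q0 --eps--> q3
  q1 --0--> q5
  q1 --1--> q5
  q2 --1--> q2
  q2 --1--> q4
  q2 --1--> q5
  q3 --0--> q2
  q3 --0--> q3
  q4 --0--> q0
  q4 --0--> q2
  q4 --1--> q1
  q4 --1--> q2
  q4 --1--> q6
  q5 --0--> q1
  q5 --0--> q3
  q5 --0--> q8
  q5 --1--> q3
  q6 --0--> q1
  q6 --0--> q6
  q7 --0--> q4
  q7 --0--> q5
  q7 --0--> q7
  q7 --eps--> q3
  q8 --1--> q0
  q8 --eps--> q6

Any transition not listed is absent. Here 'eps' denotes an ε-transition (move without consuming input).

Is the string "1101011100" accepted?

Start: ε-closure({q0}) = {q0, q3}.
Read '1': {q0, q3} → {q6}.
Read '1': {q6} → ∅.
The set is empty and remains empty for the remaining 8 symbols.
The final set ∅ contains no accepting state.

No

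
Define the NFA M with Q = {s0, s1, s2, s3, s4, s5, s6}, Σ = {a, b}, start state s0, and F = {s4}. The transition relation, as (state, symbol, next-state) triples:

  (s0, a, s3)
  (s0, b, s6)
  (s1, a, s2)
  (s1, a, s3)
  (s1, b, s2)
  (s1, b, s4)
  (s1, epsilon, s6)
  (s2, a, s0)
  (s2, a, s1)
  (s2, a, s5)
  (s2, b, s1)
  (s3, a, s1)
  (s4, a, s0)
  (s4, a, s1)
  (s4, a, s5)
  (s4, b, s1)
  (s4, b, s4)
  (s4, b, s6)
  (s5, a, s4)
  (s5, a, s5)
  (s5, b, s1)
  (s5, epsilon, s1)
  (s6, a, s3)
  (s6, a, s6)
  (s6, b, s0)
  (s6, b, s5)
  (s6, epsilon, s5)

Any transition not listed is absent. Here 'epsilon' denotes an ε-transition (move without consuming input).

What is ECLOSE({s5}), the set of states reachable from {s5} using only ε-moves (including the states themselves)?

{s1, s5, s6}

Begin with {s5}.
ε-move s5 → s1; add s1.
ε-move s1 → s6; add s6.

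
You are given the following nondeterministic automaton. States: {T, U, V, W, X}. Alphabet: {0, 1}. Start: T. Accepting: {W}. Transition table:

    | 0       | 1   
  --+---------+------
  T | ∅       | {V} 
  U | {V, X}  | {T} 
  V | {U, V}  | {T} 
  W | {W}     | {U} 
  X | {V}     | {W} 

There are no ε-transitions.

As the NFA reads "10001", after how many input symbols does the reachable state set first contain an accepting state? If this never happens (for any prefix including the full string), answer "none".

5

Start in {T}.
Read '1': {T} → {V}.
Read '0': {V} → {U, V}.
Read '0': {U, V} → {U, V, X}.
Read '0': {U, V, X} → {U, V, X}.
Read '1': {U, V, X} → {T, W}.
None of the earlier sets intersect F, but {T, W} does.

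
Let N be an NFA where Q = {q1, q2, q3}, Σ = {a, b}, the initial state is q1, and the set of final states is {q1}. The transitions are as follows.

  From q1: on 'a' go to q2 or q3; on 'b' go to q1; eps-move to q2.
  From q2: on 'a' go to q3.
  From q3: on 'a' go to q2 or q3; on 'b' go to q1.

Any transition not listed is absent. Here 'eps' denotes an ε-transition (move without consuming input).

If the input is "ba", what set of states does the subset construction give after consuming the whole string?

Start: ε-closure({q1}) = {q1, q2}.
Read 'b': {q1, q2} → {q1, q2}.
Read 'a': {q1, q2} → {q2, q3}.

{q2, q3}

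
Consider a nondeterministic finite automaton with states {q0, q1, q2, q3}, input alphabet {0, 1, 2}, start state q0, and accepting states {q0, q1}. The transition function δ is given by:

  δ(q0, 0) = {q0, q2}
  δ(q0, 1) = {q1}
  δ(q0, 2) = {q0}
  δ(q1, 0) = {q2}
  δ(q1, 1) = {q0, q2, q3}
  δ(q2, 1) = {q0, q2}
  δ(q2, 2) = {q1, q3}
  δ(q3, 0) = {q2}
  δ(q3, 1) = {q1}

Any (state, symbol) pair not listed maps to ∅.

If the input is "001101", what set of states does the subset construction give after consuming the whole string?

{q0, q1, q2}

Start in {q0}.
Read '0': {q0} → {q0, q2}.
Read '0': {q0, q2} → {q0, q2}.
Read '1': {q0, q2} → {q0, q1, q2}.
Read '1': {q0, q1, q2} → {q0, q1, q2, q3}.
Read '0': {q0, q1, q2, q3} → {q0, q2}.
Read '1': {q0, q2} → {q0, q1, q2}.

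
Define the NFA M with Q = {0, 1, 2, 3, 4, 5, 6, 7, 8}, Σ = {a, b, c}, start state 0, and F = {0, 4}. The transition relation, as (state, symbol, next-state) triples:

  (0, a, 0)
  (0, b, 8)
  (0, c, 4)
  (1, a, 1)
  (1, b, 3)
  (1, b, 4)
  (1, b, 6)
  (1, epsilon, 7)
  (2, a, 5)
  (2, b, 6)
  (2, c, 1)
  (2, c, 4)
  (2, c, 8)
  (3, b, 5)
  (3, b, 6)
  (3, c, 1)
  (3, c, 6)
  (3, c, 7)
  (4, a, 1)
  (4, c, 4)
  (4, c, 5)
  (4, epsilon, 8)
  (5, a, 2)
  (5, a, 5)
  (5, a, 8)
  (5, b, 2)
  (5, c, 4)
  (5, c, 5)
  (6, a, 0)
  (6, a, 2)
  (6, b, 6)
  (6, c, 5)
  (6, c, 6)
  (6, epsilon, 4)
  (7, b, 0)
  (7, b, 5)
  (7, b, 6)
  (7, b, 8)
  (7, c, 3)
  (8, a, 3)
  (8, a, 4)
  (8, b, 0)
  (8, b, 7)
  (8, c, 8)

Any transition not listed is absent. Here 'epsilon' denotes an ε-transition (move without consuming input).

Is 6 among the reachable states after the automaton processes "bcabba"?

No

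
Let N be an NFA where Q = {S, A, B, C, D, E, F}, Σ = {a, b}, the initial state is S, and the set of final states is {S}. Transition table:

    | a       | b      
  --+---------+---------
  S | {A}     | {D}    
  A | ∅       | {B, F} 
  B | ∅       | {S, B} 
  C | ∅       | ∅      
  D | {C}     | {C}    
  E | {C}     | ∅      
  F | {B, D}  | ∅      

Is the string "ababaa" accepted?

No

Start in {S}.
Read 'a': S→{A}; now {A}.
Read 'b': A→{B, F}; now {B, F}.
Read 'a': B→∅, F→{B, D}; now {B, D}.
Read 'b': B→{S, B}, D→{C}; now {S, B, C}.
Read 'a': S→{A}, B→∅, C→∅; now {A}.
Read 'a': A→∅; now ∅.
The final set ∅ contains no accepting state.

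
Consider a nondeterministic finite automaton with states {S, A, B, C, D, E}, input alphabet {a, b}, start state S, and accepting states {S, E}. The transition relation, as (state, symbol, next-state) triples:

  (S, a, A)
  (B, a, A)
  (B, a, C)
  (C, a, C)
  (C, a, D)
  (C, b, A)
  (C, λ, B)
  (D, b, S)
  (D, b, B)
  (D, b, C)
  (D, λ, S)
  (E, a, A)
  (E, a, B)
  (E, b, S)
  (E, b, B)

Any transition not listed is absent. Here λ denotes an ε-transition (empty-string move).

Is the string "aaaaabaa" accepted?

No

Start in {S}.
Read 'a': {S} → {A}.
Read 'a': {A} → ∅.
The set is empty and remains empty for the remaining 6 symbols.
The final set ∅ contains no accepting state.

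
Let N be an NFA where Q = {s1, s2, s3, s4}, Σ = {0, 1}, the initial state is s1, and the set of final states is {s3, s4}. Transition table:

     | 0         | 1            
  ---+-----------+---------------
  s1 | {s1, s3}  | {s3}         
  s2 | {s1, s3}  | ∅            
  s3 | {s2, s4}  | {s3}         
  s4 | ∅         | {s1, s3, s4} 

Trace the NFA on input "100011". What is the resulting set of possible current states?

{s1, s3, s4}

Start in {s1}.
Read '1': s1→{s3}; now {s3}.
Read '0': s3→{s2, s4}; now {s2, s4}.
Read '0': s2→{s1, s3}, s4→∅; now {s1, s3}.
Read '0': s1→{s1, s3}, s3→{s2, s4}; now {s1, s2, s3, s4}.
Read '1': s1→{s3}, s2→∅, s3→{s3}, s4→{s1, s3, s4}; now {s1, s3, s4}.
Read '1': s1→{s3}, s3→{s3}, s4→{s1, s3, s4}; now {s1, s3, s4}.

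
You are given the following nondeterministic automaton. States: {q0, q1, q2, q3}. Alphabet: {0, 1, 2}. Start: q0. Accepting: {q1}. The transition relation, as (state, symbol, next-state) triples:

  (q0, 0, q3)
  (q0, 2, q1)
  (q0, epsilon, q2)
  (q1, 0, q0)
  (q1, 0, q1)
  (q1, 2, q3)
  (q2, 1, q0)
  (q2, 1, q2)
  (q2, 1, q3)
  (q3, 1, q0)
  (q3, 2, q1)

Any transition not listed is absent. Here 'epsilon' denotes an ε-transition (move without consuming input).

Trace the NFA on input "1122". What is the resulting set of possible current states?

{q3}

Start: ε-closure({q0}) = {q0, q2}.
Read '1': q0→∅, q2→{q0, q2, q3}; now {q0, q2, q3}.
Read '1': q0→∅, q2→{q0, q2, q3}, q3→{q0}; now {q0, q2, q3}.
Read '2': q0→{q1}, q2→∅, q3→{q1}; now {q1}.
Read '2': q1→{q3}; now {q3}.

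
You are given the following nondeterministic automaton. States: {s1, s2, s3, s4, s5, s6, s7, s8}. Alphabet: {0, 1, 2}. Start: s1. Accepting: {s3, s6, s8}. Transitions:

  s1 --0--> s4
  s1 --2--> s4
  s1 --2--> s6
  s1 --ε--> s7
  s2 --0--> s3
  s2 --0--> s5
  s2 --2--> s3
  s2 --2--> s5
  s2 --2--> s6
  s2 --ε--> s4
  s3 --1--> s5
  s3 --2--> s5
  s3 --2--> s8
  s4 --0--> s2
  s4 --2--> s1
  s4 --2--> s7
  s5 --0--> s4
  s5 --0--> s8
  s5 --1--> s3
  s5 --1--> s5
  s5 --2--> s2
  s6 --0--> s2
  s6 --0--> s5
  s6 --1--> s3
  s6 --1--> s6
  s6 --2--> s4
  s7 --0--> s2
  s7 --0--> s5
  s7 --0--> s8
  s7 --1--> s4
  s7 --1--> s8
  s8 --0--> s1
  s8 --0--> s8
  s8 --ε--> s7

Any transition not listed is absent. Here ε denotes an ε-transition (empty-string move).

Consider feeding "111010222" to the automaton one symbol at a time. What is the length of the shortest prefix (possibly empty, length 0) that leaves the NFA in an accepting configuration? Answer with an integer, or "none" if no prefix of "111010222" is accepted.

Start: ε-closure({s1}) = {s1, s7}.
Read '1': s1→∅, s7→{s4, s8}; union {s4, s8}; ε-closure = {s4, s7, s8}.
None of the earlier sets intersect F, but {s4, s7, s8} does.

1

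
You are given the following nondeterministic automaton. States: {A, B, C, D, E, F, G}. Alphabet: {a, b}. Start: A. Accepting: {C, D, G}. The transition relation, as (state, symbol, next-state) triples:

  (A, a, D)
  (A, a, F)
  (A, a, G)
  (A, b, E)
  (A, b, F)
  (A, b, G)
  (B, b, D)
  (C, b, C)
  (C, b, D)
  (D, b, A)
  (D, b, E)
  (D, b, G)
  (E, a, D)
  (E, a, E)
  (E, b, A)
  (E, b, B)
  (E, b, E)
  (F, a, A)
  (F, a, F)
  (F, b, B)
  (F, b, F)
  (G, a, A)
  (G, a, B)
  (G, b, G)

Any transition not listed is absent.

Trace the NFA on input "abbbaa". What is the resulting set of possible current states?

Start in {A}.
Read 'a': A→{D, F, G}; now {D, F, G}.
Read 'b': D→{A, E, G}, F→{B, F}, G→{G}; now {A, B, E, F, G}.
Read 'b': A→{E, F, G}, B→{D}, E→{A, B, E}, F→{B, F}, G→{G}; now {A, B, D, E, F, G}.
Read 'b': A→{E, F, G}, B→{D}, D→{A, E, G}, E→{A, B, E}, F→{B, F}, G→{G}; now {A, B, D, E, F, G}.
Read 'a': A→{D, F, G}, B→∅, D→∅, E→{D, E}, F→{A, F}, G→{A, B}; now {A, B, D, E, F, G}.
Read 'a': A→{D, F, G}, B→∅, D→∅, E→{D, E}, F→{A, F}, G→{A, B}; now {A, B, D, E, F, G}.

{A, B, D, E, F, G}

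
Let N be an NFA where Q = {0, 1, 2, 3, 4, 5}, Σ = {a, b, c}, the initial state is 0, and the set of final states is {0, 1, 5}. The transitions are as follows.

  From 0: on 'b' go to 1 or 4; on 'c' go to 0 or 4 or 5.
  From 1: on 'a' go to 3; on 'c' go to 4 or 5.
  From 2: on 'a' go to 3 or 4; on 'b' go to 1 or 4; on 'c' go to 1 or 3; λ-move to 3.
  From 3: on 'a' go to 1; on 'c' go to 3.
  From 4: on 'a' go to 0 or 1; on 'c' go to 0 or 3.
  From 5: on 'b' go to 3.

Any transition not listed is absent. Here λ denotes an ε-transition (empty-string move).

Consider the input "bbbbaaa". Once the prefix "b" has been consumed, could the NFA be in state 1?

Yes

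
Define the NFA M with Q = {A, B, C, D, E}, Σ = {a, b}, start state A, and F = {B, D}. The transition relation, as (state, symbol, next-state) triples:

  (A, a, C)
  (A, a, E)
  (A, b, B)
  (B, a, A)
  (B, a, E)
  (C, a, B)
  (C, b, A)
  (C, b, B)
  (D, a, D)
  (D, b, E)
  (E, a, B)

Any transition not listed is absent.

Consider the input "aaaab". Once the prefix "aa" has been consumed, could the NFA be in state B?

Yes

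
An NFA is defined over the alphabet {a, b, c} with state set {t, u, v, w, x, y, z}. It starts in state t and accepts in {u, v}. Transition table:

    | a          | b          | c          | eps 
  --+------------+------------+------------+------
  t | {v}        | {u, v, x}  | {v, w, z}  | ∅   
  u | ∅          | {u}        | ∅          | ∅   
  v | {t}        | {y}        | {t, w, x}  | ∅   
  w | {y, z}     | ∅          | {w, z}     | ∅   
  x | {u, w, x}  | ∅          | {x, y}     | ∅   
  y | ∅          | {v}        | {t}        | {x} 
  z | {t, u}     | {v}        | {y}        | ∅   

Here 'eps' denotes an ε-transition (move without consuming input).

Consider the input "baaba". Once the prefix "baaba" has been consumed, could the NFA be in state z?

Start in {t}.
Read 'b': t→{u, v, x}; now {u, v, x}.
Read 'a': u→∅, v→{t}, x→{u, w, x}; now {t, u, w, x}.
Read 'a': t→{v}, u→∅, w→{y, z}, x→{u, w, x}; now {u, v, w, x, y, z}.
Read 'b': u→{u}, v→{y}, w→∅, x→∅, y→{v}, z→{v}; union {u, v, y}; ε-closure = {u, v, x, y}.
Read 'a': u→∅, v→{t}, x→{u, w, x}, y→∅; now {t, u, w, x}.
State z is not in {t, u, w, x}.

No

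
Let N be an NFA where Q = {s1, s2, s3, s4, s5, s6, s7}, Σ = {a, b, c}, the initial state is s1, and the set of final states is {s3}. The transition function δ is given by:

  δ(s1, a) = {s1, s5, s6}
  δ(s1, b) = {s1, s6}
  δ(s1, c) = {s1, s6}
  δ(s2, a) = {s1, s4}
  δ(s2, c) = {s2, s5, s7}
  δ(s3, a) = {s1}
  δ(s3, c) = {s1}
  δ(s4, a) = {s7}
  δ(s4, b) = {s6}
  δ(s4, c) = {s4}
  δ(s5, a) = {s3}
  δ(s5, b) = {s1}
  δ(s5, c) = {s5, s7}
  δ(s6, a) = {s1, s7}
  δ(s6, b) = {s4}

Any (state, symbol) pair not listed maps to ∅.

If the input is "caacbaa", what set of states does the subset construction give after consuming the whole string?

Start in {s1}.
Read 'c': s1→{s1, s6}; now {s1, s6}.
Read 'a': s1→{s1, s5, s6}, s6→{s1, s7}; now {s1, s5, s6, s7}.
Read 'a': s1→{s1, s5, s6}, s5→{s3}, s6→{s1, s7}, s7→∅; now {s1, s3, s5, s6, s7}.
Read 'c': s1→{s1, s6}, s3→{s1}, s5→{s5, s7}, s6→∅, s7→∅; now {s1, s5, s6, s7}.
Read 'b': s1→{s1, s6}, s5→{s1}, s6→{s4}, s7→∅; now {s1, s4, s6}.
Read 'a': s1→{s1, s5, s6}, s4→{s7}, s6→{s1, s7}; now {s1, s5, s6, s7}.
Read 'a': s1→{s1, s5, s6}, s5→{s3}, s6→{s1, s7}, s7→∅; now {s1, s3, s5, s6, s7}.

{s1, s3, s5, s6, s7}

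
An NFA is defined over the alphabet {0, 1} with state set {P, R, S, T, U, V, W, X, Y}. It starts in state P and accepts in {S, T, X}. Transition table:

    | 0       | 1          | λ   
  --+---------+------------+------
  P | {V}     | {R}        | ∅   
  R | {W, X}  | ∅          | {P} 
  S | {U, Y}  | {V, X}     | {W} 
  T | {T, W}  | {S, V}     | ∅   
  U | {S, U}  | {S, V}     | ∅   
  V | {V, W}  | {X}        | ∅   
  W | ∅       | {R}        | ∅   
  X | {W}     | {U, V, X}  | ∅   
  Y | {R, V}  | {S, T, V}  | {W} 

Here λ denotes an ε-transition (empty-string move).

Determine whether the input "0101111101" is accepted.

Start in {P}.
Read '0': {P} → {V}.
Read '1': {V} → {X}.
Read '0': {X} → {W}.
Read '1': {W} → {P, R}.
Read '1': {P, R} → {P, R}.
Read '1': {P, R} → {P, R}.
Read '1': {P, R} → {P, R}.
Read '1': {P, R} → {P, R}.
Read '0': {P, R} → {V, W, X}.
Read '1': {V, W, X} → {P, R, U, V, X}.
The final set {P, R, U, V, X} contains the accepting state X.

Yes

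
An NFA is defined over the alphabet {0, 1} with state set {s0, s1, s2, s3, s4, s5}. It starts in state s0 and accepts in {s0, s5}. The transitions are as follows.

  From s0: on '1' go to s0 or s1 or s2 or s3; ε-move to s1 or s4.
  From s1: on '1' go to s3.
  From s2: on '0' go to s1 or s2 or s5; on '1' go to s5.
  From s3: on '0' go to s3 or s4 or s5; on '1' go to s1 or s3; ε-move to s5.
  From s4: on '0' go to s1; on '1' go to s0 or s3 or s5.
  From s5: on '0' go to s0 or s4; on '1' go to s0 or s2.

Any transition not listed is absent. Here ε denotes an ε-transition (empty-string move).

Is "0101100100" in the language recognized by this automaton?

Start: ε-closure({s0}) = {s0, s1, s4}.
Read '0': s0→∅, s1→∅, s4→{s1}; now {s1}.
Read '1': s1→{s3}; union {s3}; ε-closure = {s3, s5}.
Read '0': s3→{s3, s4, s5}, s5→{s0, s4}; union {s0, s3, s4, s5}; ε-closure = {s0, s1, s3, s4, s5}.
Read '1': s0→{s0, s1, s2, s3}, s1→{s3}, s3→{s1, s3}, s4→{s0, s3, s5}, s5→{s0, s2}; union {s0, s1, s2, s3, s5}; ε-closure = {s0, s1, s2, s3, s4, s5}.
Read '1': s0→{s0, s1, s2, s3}, s1→{s3}, s2→{s5}, s3→{s1, s3}, s4→{s0, s3, s5}, s5→{s0, s2}; union {s0, s1, s2, s3, s5}; ε-closure = {s0, s1, s2, s3, s4, s5}.
Read '0': s0→∅, s1→∅, s2→{s1, s2, s5}, s3→{s3, s4, s5}, s4→{s1}, s5→{s0, s4}; now {s0, s1, s2, s3, s4, s5}.
Read '0': s0→∅, s1→∅, s2→{s1, s2, s5}, s3→{s3, s4, s5}, s4→{s1}, s5→{s0, s4}; now {s0, s1, s2, s3, s4, s5}.
Read '1': s0→{s0, s1, s2, s3}, s1→{s3}, s2→{s5}, s3→{s1, s3}, s4→{s0, s3, s5}, s5→{s0, s2}; union {s0, s1, s2, s3, s5}; ε-closure = {s0, s1, s2, s3, s4, s5}.
Read '0': s0→∅, s1→∅, s2→{s1, s2, s5}, s3→{s3, s4, s5}, s4→{s1}, s5→{s0, s4}; now {s0, s1, s2, s3, s4, s5}.
Read '0': s0→∅, s1→∅, s2→{s1, s2, s5}, s3→{s3, s4, s5}, s4→{s1}, s5→{s0, s4}; now {s0, s1, s2, s3, s4, s5}.
The final set {s0, s1, s2, s3, s4, s5} contains the accepting states s0, s5.

Yes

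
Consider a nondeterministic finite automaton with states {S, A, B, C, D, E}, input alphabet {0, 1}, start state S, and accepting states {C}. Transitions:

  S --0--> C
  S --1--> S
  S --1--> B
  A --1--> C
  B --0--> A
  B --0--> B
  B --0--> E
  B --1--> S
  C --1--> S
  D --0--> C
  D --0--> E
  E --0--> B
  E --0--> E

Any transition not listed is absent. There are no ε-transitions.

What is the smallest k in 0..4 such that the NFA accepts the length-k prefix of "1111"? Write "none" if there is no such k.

none

Start in {S}.
Read '1': {S} → {S, B}.
Read '1': {S, B} → {S, B}.
Read '1': {S, B} → {S, B}.
Read '1': {S, B} → {S, B}.
No reachable set along the way intersects F.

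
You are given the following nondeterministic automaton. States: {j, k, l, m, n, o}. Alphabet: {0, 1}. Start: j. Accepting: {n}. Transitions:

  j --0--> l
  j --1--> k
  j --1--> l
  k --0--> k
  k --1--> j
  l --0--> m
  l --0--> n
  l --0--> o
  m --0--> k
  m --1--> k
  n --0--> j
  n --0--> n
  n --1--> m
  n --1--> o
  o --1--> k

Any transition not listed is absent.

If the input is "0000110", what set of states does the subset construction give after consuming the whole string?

{k, l, m, n, o}

Start in {j}.
Read '0': j→{l}; now {l}.
Read '0': l→{m, n, o}; now {m, n, o}.
Read '0': m→{k}, n→{j, n}, o→∅; now {j, k, n}.
Read '0': j→{l}, k→{k}, n→{j, n}; now {j, k, l, n}.
Read '1': j→{k, l}, k→{j}, l→∅, n→{m, o}; now {j, k, l, m, o}.
Read '1': j→{k, l}, k→{j}, l→∅, m→{k}, o→{k}; now {j, k, l}.
Read '0': j→{l}, k→{k}, l→{m, n, o}; now {k, l, m, n, o}.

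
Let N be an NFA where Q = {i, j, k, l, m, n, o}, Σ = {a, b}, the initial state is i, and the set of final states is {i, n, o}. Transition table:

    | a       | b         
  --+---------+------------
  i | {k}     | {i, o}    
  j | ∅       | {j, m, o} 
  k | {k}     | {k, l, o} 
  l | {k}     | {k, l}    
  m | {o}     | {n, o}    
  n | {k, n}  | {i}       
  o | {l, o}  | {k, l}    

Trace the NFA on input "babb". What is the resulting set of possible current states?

Start in {i}.
Read 'b': {i} → {i, o}.
Read 'a': {i, o} → {k, l, o}.
Read 'b': {k, l, o} → {k, l, o}.
Read 'b': {k, l, o} → {k, l, o}.

{k, l, o}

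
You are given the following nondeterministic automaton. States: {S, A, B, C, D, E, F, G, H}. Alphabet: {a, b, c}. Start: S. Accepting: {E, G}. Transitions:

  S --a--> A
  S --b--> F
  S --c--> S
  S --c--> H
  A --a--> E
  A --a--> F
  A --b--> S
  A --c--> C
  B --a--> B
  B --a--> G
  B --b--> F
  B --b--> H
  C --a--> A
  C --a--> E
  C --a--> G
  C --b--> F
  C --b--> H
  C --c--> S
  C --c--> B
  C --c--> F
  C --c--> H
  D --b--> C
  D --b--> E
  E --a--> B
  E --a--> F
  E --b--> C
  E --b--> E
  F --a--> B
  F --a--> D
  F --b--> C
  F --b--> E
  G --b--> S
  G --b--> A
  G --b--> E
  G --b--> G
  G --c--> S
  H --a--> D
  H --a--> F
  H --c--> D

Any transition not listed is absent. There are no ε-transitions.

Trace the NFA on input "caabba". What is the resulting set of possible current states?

{A, B, D, E, F, G}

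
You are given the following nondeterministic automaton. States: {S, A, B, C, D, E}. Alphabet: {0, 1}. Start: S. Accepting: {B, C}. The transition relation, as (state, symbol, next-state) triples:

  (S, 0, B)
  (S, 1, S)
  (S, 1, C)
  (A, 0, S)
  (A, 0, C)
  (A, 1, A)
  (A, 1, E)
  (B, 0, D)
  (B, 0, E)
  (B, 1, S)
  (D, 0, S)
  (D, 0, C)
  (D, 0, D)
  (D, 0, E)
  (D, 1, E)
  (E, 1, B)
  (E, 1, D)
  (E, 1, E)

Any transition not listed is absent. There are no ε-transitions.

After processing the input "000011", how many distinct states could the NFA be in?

Start in {S}.
Read '0': S→{B}; now {B}.
Read '0': B→{D, E}; now {D, E}.
Read '0': D→{S, C, D, E}, E→∅; now {S, C, D, E}.
Read '0': S→{B}, C→∅, D→{S, C, D, E}, E→∅; now {S, B, C, D, E}.
Read '1': S→{S, C}, B→{S}, C→∅, D→{E}, E→{B, D, E}; now {S, B, C, D, E}.
Read '1': S→{S, C}, B→{S}, C→∅, D→{E}, E→{B, D, E}; now {S, B, C, D, E}.
That set has 5 states.

5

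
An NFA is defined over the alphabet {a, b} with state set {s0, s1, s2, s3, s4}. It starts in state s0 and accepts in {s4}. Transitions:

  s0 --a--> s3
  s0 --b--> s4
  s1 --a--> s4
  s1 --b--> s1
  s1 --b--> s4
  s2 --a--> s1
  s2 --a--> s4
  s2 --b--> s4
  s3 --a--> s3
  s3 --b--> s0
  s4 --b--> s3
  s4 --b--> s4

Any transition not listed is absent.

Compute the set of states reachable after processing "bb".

{s3, s4}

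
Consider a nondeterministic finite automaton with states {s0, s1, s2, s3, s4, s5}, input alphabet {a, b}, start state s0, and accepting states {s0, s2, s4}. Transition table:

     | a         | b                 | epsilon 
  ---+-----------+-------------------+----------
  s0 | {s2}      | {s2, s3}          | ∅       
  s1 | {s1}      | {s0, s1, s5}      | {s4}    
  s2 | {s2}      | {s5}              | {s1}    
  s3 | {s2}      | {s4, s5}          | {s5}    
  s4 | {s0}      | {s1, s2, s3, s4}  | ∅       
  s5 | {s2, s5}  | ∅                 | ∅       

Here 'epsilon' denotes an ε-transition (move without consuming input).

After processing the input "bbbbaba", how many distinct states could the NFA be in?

5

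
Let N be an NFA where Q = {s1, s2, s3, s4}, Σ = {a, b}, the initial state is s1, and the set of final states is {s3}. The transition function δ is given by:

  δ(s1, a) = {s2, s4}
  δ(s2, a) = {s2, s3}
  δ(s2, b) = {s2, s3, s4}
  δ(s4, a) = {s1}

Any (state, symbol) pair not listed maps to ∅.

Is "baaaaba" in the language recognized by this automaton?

No

Start in {s1}.
Read 'b': s1→∅; now ∅.
The set is empty and remains empty for the remaining 6 symbols.
The final set ∅ contains no accepting state.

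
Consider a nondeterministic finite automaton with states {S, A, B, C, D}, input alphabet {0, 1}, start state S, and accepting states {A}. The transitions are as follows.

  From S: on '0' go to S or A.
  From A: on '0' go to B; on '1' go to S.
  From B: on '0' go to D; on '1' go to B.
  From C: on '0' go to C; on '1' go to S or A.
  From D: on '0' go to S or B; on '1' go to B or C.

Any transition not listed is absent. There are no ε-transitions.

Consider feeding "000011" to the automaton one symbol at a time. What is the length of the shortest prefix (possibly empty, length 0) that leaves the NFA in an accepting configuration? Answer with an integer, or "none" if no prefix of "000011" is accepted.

Start in {S}.
Read '0': {S} → {S, A}.
None of the earlier sets intersect F, but {S, A} does.

1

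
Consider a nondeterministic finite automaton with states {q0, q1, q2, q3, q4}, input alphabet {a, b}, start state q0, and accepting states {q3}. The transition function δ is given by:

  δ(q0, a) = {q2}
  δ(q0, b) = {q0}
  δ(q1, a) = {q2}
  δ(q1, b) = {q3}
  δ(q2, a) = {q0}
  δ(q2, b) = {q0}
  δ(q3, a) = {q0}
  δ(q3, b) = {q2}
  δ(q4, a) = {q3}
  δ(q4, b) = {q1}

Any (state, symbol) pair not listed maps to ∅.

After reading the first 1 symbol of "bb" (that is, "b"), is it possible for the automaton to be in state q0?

Yes

Start in {q0}.
Read 'b': {q0} → {q0}.
State q0 is in {q0}.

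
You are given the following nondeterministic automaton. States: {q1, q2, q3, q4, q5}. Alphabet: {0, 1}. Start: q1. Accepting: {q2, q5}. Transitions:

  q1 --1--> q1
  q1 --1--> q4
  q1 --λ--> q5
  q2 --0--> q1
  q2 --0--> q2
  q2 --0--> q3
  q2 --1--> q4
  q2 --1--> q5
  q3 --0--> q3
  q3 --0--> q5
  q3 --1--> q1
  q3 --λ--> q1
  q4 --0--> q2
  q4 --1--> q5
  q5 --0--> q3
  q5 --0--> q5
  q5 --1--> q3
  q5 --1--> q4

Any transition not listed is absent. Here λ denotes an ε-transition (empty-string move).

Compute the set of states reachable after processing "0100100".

Start: ε-closure({q1}) = {q1, q5}.
Read '0': {q1, q5} → {q1, q3, q5}.
Read '1': {q1, q3, q5} → {q1, q3, q4, q5}.
Read '0': {q1, q3, q4, q5} → {q1, q2, q3, q5}.
Read '0': {q1, q2, q3, q5} → {q1, q2, q3, q5}.
Read '1': {q1, q2, q3, q5} → {q1, q3, q4, q5}.
Read '0': {q1, q3, q4, q5} → {q1, q2, q3, q5}.
Read '0': {q1, q2, q3, q5} → {q1, q2, q3, q5}.

{q1, q2, q3, q5}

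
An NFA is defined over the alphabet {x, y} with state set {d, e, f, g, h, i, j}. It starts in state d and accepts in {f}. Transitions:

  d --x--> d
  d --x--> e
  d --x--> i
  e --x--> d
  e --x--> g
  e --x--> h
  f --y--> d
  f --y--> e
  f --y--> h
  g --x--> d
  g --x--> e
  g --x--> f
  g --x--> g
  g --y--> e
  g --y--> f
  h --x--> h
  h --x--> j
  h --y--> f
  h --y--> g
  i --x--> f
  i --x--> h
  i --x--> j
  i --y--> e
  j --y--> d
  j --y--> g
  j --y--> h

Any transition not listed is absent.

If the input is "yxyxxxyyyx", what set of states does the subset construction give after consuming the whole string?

Start in {d}.
Read 'y': d→∅; now ∅.
The set is empty and remains empty for the remaining 9 symbols.

∅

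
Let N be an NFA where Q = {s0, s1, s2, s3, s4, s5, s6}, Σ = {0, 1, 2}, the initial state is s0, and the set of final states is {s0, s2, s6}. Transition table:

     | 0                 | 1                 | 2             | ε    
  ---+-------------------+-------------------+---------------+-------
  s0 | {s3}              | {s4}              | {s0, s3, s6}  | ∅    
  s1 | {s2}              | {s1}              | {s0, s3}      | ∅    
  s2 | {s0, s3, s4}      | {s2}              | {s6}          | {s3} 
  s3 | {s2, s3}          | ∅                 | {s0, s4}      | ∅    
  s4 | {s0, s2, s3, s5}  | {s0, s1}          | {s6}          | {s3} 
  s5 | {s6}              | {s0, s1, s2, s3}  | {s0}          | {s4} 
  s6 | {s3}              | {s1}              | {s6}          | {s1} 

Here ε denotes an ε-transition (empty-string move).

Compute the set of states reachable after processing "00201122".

Start in {s0}.
Read '0': s0→{s3}; now {s3}.
Read '0': s3→{s2, s3}; now {s2, s3}.
Read '2': s2→{s6}, s3→{s0, s4}; union {s0, s4, s6}; ε-closure = {s0, s1, s3, s4, s6}.
Read '0': s0→{s3}, s1→{s2}, s3→{s2, s3}, s4→{s0, s2, s3, s5}, s6→{s3}; union {s0, s2, s3, s5}; ε-closure = {s0, s2, s3, s4, s5}.
Read '1': s0→{s4}, s2→{s2}, s3→∅, s4→{s0, s1}, s5→{s0, s1, s2, s3}; now {s0, s1, s2, s3, s4}.
Read '1': s0→{s4}, s1→{s1}, s2→{s2}, s3→∅, s4→{s0, s1}; union {s0, s1, s2, s4}; ε-closure = {s0, s1, s2, s3, s4}.
Read '2': s0→{s0, s3, s6}, s1→{s0, s3}, s2→{s6}, s3→{s0, s4}, s4→{s6}; union {s0, s3, s4, s6}; ε-closure = {s0, s1, s3, s4, s6}.
Read '2': s0→{s0, s3, s6}, s1→{s0, s3}, s3→{s0, s4}, s4→{s6}, s6→{s6}; union {s0, s3, s4, s6}; ε-closure = {s0, s1, s3, s4, s6}.

{s0, s1, s3, s4, s6}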